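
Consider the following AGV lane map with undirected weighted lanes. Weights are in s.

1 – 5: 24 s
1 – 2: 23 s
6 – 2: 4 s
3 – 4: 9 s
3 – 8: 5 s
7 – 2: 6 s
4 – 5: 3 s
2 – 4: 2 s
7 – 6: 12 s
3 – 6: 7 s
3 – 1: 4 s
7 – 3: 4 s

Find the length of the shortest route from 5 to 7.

Compare a few routes:
5–4–2–7: 3+2+6 = 11
5–4–3–7: 3+9+4 = 16
5–4–2–6–3–7: 3+2+4+7+4 = 20
5–4–2–6–7: 3+2+4+12 = 21
The minimum is 11 s via 5–4–2–7.

11 s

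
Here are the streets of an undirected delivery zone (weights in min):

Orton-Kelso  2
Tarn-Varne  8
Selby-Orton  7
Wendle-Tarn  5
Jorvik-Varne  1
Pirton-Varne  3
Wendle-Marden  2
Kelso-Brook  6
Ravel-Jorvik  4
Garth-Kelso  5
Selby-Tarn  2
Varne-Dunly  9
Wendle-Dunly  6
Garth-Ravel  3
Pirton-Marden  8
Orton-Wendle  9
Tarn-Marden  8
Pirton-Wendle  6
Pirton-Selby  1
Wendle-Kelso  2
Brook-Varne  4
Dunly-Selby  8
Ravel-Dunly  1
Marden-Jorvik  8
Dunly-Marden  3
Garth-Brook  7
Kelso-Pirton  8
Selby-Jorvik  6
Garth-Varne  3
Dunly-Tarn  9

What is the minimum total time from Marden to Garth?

7 min

Running Dijkstra from Marden:
Marden: 0
Wendle: 2  (via Marden)
Dunly: 3  (via Marden)
Ravel: 4  (via Dunly)
Kelso: 4  (via Wendle)
Orton: 6  (via Kelso)
Tarn: 7  (via Wendle)
Garth: 7  (via Ravel)
Shortest route: Marden → Dunly → Ravel → Garth = 7 min.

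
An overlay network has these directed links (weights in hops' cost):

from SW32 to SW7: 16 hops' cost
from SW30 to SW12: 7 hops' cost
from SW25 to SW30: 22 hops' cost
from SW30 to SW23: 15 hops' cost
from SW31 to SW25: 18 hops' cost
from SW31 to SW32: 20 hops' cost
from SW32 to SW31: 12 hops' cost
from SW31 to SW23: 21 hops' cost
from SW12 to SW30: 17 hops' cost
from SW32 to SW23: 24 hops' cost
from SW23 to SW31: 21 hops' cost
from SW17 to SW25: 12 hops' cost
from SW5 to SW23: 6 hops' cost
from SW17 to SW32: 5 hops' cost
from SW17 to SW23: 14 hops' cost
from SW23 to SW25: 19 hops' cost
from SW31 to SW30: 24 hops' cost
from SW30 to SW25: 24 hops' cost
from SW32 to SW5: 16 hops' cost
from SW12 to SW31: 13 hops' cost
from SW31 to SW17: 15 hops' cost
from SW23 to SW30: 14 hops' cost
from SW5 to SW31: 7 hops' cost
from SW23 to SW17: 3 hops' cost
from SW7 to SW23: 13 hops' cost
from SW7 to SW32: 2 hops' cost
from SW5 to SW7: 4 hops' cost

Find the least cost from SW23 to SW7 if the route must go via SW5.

Shortest SW23→SW5: SW23 → SW17 → SW32 → SW5 = 24
Best SW5 to SW7: SW5 → SW7 costing 4
Total via SW5: 24 + 4 = 28 hops' cost.

28 hops' cost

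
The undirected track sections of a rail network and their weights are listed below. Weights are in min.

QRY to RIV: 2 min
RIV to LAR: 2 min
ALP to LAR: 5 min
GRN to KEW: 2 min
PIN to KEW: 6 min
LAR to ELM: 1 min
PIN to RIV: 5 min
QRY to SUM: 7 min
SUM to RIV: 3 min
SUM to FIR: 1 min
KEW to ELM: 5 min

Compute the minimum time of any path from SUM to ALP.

10 min

Compare a few routes:
SUM → QRY → RIV → LAR → ALP: 7+2+2+5 = 16
SUM → RIV → PIN → KEW → ELM → LAR → ALP: 3+5+6+5+1+5 = 25
SUM → RIV → LAR → ALP: 3+2+5 = 10
The minimum is 10 min via SUM → RIV → LAR → ALP.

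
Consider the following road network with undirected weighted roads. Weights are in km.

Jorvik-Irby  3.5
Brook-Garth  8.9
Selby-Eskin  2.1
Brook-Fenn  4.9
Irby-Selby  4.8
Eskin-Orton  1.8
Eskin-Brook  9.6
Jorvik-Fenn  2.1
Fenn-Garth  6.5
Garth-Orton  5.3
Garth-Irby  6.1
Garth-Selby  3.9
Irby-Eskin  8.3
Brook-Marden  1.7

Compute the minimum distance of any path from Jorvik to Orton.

12.2 km

Shortest distances from Jorvik:
Jorvik: 0
Fenn: 2.1  (via Jorvik)
Irby: 3.5  (via Jorvik)
Brook: 7  (via Fenn)
Selby: 8.3  (via Irby)
Garth: 8.6  (via Fenn)
Marden: 8.7  (via Brook)
Eskin: 10.4  (via Selby)
Orton: 12.2  (via Eskin)
Shortest route: Jorvik → Irby → Selby → Eskin → Orton = 12.2 km.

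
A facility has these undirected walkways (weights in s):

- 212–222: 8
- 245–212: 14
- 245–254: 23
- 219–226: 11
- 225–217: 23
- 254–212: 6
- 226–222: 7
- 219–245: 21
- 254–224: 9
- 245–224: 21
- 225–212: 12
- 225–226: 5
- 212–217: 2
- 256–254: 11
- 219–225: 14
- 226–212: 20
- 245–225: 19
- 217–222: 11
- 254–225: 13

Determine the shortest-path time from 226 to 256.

29 s

Shortest distances from 226:
226: 0
225: 5  (via 226)
222: 7  (via 226)
219: 11  (via 226)
212: 15  (via 222)
217: 17  (via 212)
254: 18  (via 225)
245: 24  (via 225)
224: 27  (via 254)
256: 29  (via 254)
Shortest route: 226–225–254–256 = 29 s.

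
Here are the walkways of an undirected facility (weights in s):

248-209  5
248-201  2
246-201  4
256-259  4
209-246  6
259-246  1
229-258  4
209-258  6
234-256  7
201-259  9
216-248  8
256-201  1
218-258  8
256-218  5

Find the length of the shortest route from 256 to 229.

17 s

Compare a few routes:
256 → 218 → 258 → 229: 5+8+4 = 17
256 → 201 → 248 → 209 → 258 → 229: 1+2+5+6+4 = 18
Cheapest is 256 → 218 → 258 → 229 at 17 s.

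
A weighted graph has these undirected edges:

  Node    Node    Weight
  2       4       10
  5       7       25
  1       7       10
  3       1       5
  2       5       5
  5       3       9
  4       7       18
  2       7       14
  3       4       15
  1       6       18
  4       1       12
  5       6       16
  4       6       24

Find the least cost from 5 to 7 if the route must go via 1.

24

Best 5 to 1: 5 → 3 → 1 costing 14
Shortest 1→7: 1 → 7 = 10
Total via 1: 14 + 10 = 24.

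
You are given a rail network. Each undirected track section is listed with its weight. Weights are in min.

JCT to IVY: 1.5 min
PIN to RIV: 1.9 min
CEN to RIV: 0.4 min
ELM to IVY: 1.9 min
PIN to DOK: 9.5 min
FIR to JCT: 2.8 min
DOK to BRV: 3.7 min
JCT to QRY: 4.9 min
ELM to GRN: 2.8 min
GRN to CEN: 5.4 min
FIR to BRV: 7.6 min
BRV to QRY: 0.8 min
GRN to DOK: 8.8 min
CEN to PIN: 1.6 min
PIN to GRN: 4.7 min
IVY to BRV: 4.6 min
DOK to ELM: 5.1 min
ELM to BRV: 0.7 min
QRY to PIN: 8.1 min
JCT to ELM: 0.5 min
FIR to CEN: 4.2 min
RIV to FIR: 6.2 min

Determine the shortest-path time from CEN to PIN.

1.6 min

Candidate routes:
CEN - RIV - PIN: 0.4+1.9 = 2.3
CEN - PIN: 1.6 = 1.6
The minimum is 1.6 min via CEN - PIN.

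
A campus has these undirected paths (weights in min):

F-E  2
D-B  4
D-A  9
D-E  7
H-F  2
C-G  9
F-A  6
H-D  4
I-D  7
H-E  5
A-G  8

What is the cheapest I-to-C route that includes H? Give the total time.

Shortest I→H: I–D–H = 11
Best H to C: H–F–A–G–C costing 25
Total via H: 11 + 25 = 36 min.

36 min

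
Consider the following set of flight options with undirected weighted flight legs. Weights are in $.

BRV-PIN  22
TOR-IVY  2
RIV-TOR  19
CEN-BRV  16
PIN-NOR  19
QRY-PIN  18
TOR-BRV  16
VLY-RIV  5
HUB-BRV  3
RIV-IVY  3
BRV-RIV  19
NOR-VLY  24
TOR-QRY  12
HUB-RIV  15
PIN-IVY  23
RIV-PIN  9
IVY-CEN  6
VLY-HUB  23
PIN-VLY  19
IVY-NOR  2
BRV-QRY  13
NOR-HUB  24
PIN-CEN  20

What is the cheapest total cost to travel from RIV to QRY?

Running Dijkstra from RIV:
RIV: 0
IVY: 3  (via RIV)
TOR: 5  (via IVY)
VLY: 5  (via RIV)
NOR: 5  (via IVY)
CEN: 9  (via IVY)
PIN: 9  (via RIV)
HUB: 15  (via RIV)
QRY: 17  (via TOR)
Shortest route: RIV → IVY → TOR → QRY = $17.

$17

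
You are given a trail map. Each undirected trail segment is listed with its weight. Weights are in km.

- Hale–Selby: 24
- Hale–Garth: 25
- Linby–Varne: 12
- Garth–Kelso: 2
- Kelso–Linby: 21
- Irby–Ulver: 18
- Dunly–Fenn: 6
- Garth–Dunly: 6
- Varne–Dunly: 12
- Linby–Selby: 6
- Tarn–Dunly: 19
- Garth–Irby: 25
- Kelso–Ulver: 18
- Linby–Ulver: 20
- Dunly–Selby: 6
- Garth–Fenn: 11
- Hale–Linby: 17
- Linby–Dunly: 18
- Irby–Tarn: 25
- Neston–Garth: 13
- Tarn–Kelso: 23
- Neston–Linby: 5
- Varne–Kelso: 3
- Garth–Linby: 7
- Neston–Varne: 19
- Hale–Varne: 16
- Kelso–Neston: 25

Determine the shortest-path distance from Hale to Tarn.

42 km

Compare a few routes:
Hale → Varne → Dunly → Tarn: 16+12+19 = 47
Hale → Varne → Kelso → Tarn: 16+3+23 = 42
Hale → Varne → Kelso → Garth → Dunly → Tarn: 16+3+2+6+19 = 46
Cheapest is Hale → Varne → Kelso → Tarn at 42 km.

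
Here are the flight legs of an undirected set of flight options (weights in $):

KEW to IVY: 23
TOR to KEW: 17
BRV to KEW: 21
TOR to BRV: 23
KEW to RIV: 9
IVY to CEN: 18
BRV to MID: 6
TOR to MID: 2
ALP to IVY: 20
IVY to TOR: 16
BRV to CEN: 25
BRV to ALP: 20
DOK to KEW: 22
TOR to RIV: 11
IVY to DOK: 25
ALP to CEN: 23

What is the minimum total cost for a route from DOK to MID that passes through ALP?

Best DOK to ALP: DOK → IVY → ALP costing 45
Shortest ALP→MID: ALP → BRV → MID = 26
Total via ALP: 45 + 26 = $71.

$71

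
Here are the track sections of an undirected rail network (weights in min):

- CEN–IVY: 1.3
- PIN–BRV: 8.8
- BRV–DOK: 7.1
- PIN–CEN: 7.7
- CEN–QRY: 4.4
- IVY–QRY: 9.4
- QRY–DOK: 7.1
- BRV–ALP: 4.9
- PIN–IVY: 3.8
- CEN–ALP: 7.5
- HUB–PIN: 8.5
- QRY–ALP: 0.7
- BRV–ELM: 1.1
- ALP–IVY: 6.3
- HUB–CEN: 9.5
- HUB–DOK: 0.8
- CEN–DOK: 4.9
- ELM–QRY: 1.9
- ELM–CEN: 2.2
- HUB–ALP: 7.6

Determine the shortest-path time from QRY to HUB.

Running Dijkstra from QRY:
QRY: 0
ALP: 0.7  (via QRY)
ELM: 1.9  (via QRY)
BRV: 3  (via ELM)
CEN: 4.1  (via ELM)
IVY: 5.4  (via CEN)
DOK: 7.1  (via QRY)
HUB: 7.9  (via DOK)
Shortest route: QRY → DOK → HUB = 7.9 min.

7.9 min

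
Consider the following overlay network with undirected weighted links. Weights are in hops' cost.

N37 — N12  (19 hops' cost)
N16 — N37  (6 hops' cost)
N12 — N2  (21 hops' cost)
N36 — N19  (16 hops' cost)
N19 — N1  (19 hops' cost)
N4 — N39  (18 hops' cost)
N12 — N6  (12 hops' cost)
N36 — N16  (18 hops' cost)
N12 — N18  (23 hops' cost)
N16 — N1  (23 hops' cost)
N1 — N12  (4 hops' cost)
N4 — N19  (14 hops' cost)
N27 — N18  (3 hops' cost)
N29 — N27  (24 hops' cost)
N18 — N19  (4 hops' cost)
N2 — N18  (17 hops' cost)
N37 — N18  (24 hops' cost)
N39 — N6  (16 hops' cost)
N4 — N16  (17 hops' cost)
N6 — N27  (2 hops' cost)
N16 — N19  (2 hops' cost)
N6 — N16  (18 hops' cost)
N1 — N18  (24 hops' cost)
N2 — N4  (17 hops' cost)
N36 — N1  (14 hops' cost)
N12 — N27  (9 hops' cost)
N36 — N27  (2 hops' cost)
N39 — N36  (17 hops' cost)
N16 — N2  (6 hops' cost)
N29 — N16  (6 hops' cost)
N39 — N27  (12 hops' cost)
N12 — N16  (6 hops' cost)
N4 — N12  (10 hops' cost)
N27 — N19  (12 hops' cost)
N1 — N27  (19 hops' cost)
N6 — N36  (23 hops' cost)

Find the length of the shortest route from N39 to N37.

Running Dijkstra from N39:
N39: 0
N27: 12  (via N39)
N36: 14  (via N27)
N6: 14  (via N27)
N18: 15  (via N27)
N4: 18  (via N39)
N19: 19  (via N18)
N16: 21  (via N19)
N12: 21  (via N27)
N1: 25  (via N12)
N29: 27  (via N16)
N2: 27  (via N16)
N37: 27  (via N16)
Shortest route: N39 → N27 → N18 → N19 → N16 → N37 = 27 hops' cost.

27 hops' cost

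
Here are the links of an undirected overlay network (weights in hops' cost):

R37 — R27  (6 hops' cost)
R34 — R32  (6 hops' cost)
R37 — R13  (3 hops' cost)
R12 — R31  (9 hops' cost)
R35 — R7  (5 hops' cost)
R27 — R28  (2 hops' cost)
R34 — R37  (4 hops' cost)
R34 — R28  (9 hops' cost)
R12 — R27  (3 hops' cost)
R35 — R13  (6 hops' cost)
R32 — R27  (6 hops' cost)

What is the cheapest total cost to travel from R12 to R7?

23 hops' cost

Enumerating some paths:
R12–R27–R37–R13–R35–R7: 3+6+3+6+5 = 23
R12–R27–R28–R34–R37–R13–R35–R7: 3+2+9+4+3+6+5 = 32
Cheapest is R12–R27–R37–R13–R35–R7 at 23 hops' cost.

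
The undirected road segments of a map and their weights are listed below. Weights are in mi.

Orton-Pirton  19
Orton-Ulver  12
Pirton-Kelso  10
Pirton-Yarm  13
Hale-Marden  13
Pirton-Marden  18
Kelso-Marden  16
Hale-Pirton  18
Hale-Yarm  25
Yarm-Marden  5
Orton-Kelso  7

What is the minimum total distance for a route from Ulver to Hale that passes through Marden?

48 mi

Best Ulver to Marden: Ulver → Orton → Kelso → Marden costing 35
Shortest Marden→Hale: Marden → Hale = 13
Total via Marden: 35 + 13 = 48 mi.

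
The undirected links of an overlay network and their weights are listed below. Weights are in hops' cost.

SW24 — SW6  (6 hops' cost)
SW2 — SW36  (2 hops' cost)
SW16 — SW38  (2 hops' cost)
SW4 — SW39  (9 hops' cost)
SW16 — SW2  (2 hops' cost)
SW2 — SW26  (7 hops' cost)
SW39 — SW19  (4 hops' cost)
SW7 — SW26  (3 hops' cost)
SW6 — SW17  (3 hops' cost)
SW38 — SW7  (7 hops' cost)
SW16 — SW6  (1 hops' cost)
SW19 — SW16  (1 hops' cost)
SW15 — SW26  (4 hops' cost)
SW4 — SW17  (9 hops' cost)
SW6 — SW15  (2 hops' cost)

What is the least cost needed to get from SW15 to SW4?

14 hops' cost

Running Dijkstra from SW15:
SW15: 0
SW6: 2  (via SW15)
SW16: 3  (via SW6)
SW19: 4  (via SW16)
SW26: 4  (via SW15)
SW2: 5  (via SW16)
SW17: 5  (via SW6)
SW38: 5  (via SW16)
SW7: 7  (via SW26)
SW36: 7  (via SW2)
SW24: 8  (via SW6)
SW39: 8  (via SW19)
SW4: 14  (via SW17)
Shortest route: SW15 → SW6 → SW17 → SW4 = 14 hops' cost.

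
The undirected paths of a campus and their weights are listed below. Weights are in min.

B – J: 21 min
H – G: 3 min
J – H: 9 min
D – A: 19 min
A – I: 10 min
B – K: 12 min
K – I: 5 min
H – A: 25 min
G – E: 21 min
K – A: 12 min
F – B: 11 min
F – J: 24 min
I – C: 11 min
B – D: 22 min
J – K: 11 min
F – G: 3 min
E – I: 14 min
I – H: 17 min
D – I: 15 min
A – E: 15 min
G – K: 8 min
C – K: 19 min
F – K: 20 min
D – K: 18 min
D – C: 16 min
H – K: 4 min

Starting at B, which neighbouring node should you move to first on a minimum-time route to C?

K

Compare a few routes:
B → K → C: 12+19 = 31
B → K → I → C: 12+5+11 = 28
The minimum is 28 min via B → K → I → C.
So from B the first move is to K.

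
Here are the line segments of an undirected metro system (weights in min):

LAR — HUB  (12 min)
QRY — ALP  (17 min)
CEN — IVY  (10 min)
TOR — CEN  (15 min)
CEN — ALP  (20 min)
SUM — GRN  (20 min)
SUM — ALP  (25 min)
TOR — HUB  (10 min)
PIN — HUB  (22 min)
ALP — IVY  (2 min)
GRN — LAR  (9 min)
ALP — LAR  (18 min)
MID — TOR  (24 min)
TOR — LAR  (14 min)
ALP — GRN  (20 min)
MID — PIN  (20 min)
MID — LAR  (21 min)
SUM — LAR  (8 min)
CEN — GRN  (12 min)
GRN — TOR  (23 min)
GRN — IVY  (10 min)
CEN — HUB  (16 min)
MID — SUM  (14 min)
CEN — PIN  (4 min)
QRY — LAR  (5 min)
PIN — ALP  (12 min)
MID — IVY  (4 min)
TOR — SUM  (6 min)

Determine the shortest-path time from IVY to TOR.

24 min

Enumerating some paths:
IVY - CEN - TOR: 10+15 = 25
IVY - MID - SUM - TOR: 4+14+6 = 24
Cheapest is IVY - MID - SUM - TOR at 24 min.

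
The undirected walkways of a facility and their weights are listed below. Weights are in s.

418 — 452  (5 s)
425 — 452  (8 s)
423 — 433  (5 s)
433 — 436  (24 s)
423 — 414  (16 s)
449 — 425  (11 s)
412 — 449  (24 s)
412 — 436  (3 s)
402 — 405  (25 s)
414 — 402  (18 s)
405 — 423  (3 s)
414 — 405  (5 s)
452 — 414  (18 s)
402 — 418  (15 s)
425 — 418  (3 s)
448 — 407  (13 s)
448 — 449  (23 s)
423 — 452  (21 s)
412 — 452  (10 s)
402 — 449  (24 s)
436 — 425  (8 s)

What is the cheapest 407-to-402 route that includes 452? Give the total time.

75 s

Shortest 407→452: 407–448–449–425–452 = 55
Best 452 to 402: 452–418–402 costing 20
Total via 452: 55 + 20 = 75 s.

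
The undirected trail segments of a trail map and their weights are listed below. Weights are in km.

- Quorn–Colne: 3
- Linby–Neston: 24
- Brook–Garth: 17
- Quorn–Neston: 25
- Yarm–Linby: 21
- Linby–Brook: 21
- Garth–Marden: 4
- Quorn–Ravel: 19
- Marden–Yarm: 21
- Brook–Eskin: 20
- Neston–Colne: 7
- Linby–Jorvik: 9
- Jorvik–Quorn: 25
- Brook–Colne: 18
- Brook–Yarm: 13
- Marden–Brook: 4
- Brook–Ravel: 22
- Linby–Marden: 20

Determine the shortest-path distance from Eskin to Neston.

Settle nodes by increasing distance from Eskin:
Eskin: 0
Brook: 20  (via Eskin)
Marden: 24  (via Brook)
Garth: 28  (via Marden)
Yarm: 33  (via Brook)
Colne: 38  (via Brook)
Quorn: 41  (via Colne)
Linby: 41  (via Brook)
Ravel: 42  (via Brook)
Neston: 45  (via Colne)
Shortest route: Eskin–Brook–Colne–Neston = 45 km.

45 km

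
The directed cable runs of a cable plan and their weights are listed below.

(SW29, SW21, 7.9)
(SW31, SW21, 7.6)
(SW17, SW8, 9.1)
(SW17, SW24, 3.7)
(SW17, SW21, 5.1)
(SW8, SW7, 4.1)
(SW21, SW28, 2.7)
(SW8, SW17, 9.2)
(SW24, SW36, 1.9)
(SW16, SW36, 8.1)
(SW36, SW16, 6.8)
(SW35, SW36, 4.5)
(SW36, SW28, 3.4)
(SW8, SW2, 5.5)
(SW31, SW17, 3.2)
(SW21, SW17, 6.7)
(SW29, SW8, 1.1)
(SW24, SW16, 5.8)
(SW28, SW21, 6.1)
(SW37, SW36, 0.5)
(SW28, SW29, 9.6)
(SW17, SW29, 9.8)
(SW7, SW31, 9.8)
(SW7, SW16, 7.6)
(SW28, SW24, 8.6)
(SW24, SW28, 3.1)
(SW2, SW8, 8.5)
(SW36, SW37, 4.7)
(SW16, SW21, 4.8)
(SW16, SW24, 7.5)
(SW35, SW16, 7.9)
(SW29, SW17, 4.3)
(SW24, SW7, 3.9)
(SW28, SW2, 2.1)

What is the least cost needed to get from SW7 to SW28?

15.1

Settle nodes by increasing distance from SW7:
SW7: 0
SW16: 7.6  (via SW7)
SW31: 9.8  (via SW7)
SW21: 12.4  (via SW16)
SW17: 13  (via SW31)
SW28: 15.1  (via SW21)
Shortest route: SW7 → SW16 → SW21 → SW28 = 15.1.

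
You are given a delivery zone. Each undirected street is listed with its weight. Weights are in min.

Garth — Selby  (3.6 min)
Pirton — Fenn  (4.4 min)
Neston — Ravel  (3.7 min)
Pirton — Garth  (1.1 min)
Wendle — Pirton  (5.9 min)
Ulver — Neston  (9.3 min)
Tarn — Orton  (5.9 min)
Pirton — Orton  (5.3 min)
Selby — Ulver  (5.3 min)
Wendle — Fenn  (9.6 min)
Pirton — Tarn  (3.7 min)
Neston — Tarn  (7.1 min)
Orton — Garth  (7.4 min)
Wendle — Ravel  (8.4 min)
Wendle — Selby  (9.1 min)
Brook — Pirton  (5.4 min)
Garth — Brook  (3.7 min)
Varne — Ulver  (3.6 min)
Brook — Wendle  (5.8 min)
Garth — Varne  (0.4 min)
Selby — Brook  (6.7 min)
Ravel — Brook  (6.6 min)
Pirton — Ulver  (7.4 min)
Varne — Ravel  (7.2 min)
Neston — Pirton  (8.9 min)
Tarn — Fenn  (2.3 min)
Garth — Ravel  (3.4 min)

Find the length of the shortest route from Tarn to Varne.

Enumerating some paths:
Tarn–Fenn–Pirton–Garth–Varne: 2.3+4.4+1.1+0.4 = 8.2
Tarn–Pirton–Garth–Varne: 3.7+1.1+0.4 = 5.2
Cheapest is Tarn–Pirton–Garth–Varne at 5.2 min.

5.2 min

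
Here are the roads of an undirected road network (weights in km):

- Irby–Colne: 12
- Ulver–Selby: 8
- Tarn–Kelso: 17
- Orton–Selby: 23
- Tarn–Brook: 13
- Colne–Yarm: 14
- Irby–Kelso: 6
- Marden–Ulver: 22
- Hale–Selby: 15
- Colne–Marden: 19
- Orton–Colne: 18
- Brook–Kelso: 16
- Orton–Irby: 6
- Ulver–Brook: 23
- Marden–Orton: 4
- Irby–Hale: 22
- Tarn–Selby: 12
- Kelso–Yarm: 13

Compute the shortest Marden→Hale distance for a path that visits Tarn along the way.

60 km

Shortest Marden→Tarn: Marden → Orton → Irby → Kelso → Tarn = 33
Best Tarn to Hale: Tarn → Selby → Hale costing 27
Total via Tarn: 33 + 27 = 60 km.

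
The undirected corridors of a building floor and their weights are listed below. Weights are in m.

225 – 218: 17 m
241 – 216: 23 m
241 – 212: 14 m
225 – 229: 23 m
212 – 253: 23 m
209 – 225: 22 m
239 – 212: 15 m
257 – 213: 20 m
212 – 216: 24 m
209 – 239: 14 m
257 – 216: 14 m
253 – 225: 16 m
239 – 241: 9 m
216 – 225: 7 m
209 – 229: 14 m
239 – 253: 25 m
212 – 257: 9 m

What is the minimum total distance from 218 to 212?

47 m

Compare a few routes:
218 - 225 - 253 - 212: 17+16+23 = 56
218 - 225 - 216 - 257 - 212: 17+7+14+9 = 47
218 - 225 - 216 - 241 - 212: 17+7+23+14 = 61
218 - 225 - 216 - 212: 17+7+24 = 48
Cheapest is 218 - 225 - 216 - 257 - 212 at 47 m.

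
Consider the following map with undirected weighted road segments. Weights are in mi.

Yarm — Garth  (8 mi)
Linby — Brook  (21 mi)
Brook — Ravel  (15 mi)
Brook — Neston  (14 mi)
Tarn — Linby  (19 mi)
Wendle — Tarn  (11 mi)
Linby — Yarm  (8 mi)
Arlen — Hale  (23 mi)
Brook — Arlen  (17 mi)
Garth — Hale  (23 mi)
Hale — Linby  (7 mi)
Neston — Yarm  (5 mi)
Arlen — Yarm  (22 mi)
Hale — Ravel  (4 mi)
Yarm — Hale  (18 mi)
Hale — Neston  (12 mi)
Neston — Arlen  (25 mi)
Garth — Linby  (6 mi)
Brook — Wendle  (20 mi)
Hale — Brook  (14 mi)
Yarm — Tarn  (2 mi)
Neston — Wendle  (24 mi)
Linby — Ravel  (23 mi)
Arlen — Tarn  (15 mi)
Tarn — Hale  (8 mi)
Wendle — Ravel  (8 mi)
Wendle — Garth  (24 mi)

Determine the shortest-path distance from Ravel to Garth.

17 mi

Running Dijkstra from Ravel:
Ravel: 0
Hale: 4  (via Ravel)
Wendle: 8  (via Ravel)
Linby: 11  (via Hale)
Tarn: 12  (via Hale)
Yarm: 14  (via Tarn)
Brook: 15  (via Ravel)
Neston: 16  (via Hale)
Garth: 17  (via Linby)
Shortest route: Ravel–Hale–Linby–Garth = 17 mi.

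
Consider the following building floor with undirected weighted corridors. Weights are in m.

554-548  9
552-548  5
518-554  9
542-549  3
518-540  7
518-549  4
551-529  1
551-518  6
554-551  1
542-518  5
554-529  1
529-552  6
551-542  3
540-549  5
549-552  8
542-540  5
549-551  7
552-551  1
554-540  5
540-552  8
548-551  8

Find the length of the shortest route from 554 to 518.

Settle nodes by increasing distance from 554:
554: 0
529: 1  (via 554)
551: 1  (via 554)
552: 2  (via 551)
542: 4  (via 551)
540: 5  (via 554)
549: 7  (via 542)
518: 7  (via 551)
Shortest route: 554–551–518 = 7 m.

7 m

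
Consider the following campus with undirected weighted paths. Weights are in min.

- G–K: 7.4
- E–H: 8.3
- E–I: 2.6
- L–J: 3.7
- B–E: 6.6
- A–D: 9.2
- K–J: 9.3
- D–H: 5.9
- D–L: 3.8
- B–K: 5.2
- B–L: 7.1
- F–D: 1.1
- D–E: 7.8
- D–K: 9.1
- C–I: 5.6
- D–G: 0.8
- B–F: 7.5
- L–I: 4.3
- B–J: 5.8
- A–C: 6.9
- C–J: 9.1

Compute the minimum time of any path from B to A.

17.8 min

Running Dijkstra from B:
B: 0
K: 5.2  (via B)
J: 5.8  (via B)
E: 6.6  (via B)
L: 7.1  (via B)
F: 7.5  (via B)
D: 8.6  (via F)
I: 9.2  (via E)
G: 9.4  (via D)
H: 14.5  (via D)
C: 14.8  (via I)
A: 17.8  (via D)
Shortest route: B → F → D → A = 17.8 min.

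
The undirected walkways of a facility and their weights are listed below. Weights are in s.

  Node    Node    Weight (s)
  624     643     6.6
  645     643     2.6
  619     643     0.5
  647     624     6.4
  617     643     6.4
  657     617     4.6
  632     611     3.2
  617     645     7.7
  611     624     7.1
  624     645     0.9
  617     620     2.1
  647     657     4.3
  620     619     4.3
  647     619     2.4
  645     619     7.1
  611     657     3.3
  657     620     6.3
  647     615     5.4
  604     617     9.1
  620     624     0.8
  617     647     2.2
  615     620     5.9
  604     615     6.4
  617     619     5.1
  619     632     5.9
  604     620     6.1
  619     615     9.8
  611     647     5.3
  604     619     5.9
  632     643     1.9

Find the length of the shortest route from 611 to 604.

11.5 s

Running Dijkstra from 611:
611: 0
632: 3.2  (via 611)
657: 3.3  (via 611)
643: 5.1  (via 632)
647: 5.3  (via 611)
619: 5.6  (via 643)
624: 7.1  (via 611)
617: 7.5  (via 647)
645: 7.7  (via 643)
620: 7.9  (via 624)
615: 10.7  (via 647)
604: 11.5  (via 619)
Shortest route: 611 → 632 → 643 → 619 → 604 = 11.5 s.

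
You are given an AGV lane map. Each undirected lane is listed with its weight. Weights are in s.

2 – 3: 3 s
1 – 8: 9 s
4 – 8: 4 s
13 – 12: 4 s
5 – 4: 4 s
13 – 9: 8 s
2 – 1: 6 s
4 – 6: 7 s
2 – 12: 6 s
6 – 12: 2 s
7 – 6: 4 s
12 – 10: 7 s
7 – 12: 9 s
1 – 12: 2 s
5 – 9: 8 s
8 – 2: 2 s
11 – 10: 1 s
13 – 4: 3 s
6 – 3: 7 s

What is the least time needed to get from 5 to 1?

Compare a few routes:
5 → 4 → 8 → 2 → 1: 4+4+2+6 = 16
5 → 4 → 13 → 12 → 1: 4+3+4+2 = 13
5 → 4 → 8 → 1: 4+4+9 = 17
5 → 4 → 6 → 12 → 1: 4+7+2+2 = 15
The minimum is 13 s via 5 → 4 → 13 → 12 → 1.

13 s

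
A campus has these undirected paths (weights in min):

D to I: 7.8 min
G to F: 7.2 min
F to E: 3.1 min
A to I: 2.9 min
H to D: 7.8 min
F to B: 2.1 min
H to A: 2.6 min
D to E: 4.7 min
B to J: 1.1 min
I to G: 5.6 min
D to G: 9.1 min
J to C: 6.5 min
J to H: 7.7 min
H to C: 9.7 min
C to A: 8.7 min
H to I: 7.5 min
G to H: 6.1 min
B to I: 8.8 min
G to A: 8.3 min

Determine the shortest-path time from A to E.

Running Dijkstra from A:
A: 0
H: 2.6  (via A)
I: 2.9  (via A)
G: 8.3  (via A)
C: 8.7  (via A)
J: 10.3  (via H)
D: 10.4  (via H)
B: 11.4  (via J)
F: 13.5  (via B)
E: 15.1  (via D)
Shortest route: A → H → D → E = 15.1 min.

15.1 min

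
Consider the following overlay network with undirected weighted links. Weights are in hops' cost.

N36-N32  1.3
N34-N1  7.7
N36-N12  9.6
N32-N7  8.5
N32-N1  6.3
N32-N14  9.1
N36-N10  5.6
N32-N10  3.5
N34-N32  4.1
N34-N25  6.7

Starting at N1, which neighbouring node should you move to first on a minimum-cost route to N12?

N32

Candidate routes:
N1–N32–N10–N36–N12: 6.3+3.5+5.6+9.6 = 25
N1–N32–N36–N12: 6.3+1.3+9.6 = 17.2
N1–N34–N32–N36–N12: 7.7+4.1+1.3+9.6 = 22.7
N1–N34–N32–N10–N36–N12: 7.7+4.1+3.5+5.6+9.6 = 30.5
Cheapest is N1–N32–N36–N12 at 17.2 hops' cost.
So from N1 the first move is to N32.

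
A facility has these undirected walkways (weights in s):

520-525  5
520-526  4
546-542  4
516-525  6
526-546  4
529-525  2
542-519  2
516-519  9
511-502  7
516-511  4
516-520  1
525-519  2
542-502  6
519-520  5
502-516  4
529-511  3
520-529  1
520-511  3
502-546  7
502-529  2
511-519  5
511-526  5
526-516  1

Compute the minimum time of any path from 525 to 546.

8 s

Candidate routes:
525 - 519 - 542 - 546: 2+2+4 = 8
525 - 529 - 520 - 516 - 526 - 546: 2+1+1+1+4 = 9
Cheapest is 525 - 519 - 542 - 546 at 8 s.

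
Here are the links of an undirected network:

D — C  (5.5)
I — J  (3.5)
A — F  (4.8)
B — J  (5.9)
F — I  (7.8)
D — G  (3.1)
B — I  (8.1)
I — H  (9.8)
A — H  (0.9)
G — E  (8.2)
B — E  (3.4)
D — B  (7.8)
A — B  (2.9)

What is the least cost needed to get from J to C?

Running Dijkstra from J:
J: 0
I: 3.5  (via J)
B: 5.9  (via J)
A: 8.8  (via B)
E: 9.3  (via B)
H: 9.7  (via A)
F: 11.3  (via I)
D: 13.7  (via B)
G: 16.8  (via D)
C: 19.2  (via D)
Shortest route: J–B–D–C = 19.2.

19.2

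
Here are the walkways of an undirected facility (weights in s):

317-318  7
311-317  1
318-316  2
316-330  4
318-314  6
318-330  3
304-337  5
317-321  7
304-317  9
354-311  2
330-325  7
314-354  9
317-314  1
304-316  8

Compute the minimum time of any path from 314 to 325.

16 s

Candidate routes:
314 → 317 → 318 → 330 → 325: 1+7+3+7 = 18
314 → 318 → 330 → 325: 6+3+7 = 16
The minimum is 16 s via 314 → 318 → 330 → 325.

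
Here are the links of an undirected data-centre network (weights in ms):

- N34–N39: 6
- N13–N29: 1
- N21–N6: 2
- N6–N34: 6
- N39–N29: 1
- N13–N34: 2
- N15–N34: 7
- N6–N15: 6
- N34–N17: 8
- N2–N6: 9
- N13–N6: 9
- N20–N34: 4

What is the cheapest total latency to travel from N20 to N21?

12 ms

Enumerating some paths:
N20–N34–N13–N6–N21: 4+2+9+2 = 17
N20–N34–N6–N21: 4+6+2 = 12
The minimum is 12 ms via N20–N34–N6–N21.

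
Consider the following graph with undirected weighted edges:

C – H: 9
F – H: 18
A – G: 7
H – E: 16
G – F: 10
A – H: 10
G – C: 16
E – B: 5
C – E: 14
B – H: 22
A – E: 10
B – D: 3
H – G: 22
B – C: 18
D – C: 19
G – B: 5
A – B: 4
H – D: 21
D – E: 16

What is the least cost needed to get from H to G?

17

Enumerating some paths:
H → A → B → G: 10+4+5 = 19
H → A → G: 10+7 = 17
Cheapest is H → A → G at 17.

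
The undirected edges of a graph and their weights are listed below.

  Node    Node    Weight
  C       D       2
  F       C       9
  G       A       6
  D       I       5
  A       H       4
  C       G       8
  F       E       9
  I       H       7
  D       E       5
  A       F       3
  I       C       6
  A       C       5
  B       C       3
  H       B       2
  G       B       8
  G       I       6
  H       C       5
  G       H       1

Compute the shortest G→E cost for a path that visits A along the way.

17

Best G to A: G → H → A costing 5
Shortest A→E: A → F → E = 12
Total via A: 5 + 12 = 17.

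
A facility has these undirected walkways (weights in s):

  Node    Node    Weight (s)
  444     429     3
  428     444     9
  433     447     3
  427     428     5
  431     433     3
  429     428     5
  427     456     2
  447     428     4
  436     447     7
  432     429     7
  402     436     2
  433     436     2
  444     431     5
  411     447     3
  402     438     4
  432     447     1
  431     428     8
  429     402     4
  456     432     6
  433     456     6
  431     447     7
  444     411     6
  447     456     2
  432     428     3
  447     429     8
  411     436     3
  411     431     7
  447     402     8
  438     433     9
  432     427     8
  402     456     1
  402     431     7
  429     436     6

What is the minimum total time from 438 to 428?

Compare a few routes:
438 → 402 → 456 → 447 → 428: 4+1+2+4 = 11
438 → 402 → 429 → 428: 4+4+5 = 13
438 → 402 → 456 → 427 → 428: 4+1+2+5 = 12
The minimum is 11 s via 438 → 402 → 456 → 447 → 428.

11 s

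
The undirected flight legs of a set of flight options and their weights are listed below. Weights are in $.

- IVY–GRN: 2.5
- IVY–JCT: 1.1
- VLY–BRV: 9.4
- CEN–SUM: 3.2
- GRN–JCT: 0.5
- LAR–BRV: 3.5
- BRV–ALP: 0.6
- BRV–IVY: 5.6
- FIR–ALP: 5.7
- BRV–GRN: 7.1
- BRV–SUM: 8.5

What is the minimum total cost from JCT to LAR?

Running Dijkstra from JCT:
JCT: 0
GRN: 0.5  (via JCT)
IVY: 1.1  (via JCT)
BRV: 6.7  (via IVY)
ALP: 7.3  (via BRV)
LAR: 10.2  (via BRV)
Shortest route: JCT → IVY → BRV → LAR = $10.2.

$10.2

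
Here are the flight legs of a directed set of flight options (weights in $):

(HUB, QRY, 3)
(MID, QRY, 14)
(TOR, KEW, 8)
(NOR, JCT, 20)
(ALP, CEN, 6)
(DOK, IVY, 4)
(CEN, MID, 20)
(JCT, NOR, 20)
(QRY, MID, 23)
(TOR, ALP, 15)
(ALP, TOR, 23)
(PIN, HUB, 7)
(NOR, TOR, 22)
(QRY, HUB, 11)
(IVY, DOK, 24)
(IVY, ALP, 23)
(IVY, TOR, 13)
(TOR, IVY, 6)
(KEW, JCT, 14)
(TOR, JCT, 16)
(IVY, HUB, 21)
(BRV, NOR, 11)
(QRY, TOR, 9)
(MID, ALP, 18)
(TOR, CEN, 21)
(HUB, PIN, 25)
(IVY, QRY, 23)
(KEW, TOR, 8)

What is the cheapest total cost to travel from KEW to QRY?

$37

Compare a few routes:
KEW - TOR - IVY - HUB - QRY: 8+6+21+3 = 38
KEW - TOR - CEN - MID - QRY: 8+21+20+14 = 63
KEW - TOR - IVY - QRY: 8+6+23 = 37
The minimum is $37 via KEW - TOR - IVY - QRY.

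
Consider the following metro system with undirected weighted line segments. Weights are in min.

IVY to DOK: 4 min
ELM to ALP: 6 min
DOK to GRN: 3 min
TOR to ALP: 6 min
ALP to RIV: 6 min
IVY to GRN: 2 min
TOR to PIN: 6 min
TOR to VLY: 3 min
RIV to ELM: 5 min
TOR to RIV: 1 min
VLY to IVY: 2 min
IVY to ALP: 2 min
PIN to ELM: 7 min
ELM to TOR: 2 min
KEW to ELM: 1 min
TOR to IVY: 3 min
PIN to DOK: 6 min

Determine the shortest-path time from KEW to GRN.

8 min

Enumerating some paths:
KEW → ELM → ALP → IVY → GRN: 1+6+2+2 = 11
KEW → ELM → TOR → VLY → IVY → GRN: 1+2+3+2+2 = 10
KEW → ELM → TOR → IVY → GRN: 1+2+3+2 = 8
The minimum is 8 min via KEW → ELM → TOR → IVY → GRN.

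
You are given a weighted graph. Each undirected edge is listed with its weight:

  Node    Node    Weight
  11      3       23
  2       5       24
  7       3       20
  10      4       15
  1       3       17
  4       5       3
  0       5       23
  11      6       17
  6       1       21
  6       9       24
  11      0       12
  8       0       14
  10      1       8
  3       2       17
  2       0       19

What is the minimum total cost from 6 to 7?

Compare a few routes:
6 - 11 - 3 - 7: 17+23+20 = 60
6 - 1 - 3 - 7: 21+17+20 = 58
6 - 11 - 0 - 2 - 3 - 7: 17+12+19+17+20 = 85
Cheapest is 6 - 1 - 3 - 7 at 58.

58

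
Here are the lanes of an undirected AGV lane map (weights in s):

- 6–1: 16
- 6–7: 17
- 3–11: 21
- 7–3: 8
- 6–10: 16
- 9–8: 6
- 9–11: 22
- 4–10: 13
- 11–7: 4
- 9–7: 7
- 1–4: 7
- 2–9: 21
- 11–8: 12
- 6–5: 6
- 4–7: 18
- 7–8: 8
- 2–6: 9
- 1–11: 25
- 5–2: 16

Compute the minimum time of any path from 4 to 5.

Enumerating some paths:
4 - 1 - 6 - 5: 7+16+6 = 29
4 - 10 - 6 - 5: 13+16+6 = 35
4 - 7 - 6 - 5: 18+17+6 = 41
Cheapest is 4 - 1 - 6 - 5 at 29 s.

29 s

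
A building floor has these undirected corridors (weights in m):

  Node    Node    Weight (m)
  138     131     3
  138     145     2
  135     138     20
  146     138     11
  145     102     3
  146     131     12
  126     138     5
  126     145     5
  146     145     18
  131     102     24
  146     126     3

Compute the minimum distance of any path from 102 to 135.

25 m

Running Dijkstra from 102:
102: 0
145: 3  (via 102)
138: 5  (via 145)
131: 8  (via 138)
126: 8  (via 145)
146: 11  (via 126)
135: 25  (via 138)
Shortest route: 102–145–138–135 = 25 m.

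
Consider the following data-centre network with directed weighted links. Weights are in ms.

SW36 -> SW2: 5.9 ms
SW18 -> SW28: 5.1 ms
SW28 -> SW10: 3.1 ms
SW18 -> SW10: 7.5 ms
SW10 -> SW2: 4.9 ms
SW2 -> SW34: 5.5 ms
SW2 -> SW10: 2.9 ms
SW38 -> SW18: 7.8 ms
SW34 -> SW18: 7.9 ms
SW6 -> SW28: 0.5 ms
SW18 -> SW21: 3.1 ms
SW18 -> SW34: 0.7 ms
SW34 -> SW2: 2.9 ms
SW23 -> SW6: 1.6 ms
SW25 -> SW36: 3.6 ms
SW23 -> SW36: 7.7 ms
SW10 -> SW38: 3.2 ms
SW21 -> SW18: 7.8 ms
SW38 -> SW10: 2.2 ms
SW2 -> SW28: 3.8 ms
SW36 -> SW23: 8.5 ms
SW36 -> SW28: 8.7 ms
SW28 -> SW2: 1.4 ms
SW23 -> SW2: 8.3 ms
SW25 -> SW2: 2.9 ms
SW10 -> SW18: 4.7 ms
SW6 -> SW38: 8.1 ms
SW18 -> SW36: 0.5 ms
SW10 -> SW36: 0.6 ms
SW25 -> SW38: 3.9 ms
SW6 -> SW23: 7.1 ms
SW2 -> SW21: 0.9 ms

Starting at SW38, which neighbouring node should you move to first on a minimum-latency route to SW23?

SW10

Compare a few routes:
SW38 → SW10 → SW36 → SW23: 2.2+0.6+8.5 = 11.3
SW38 → SW18 → SW36 → SW23: 7.8+0.5+8.5 = 16.8
SW38 → SW10 → SW18 → SW36 → SW23: 2.2+4.7+0.5+8.5 = 15.9
SW38 → SW18 → SW34 → SW2 → SW10 → SW36 → SW23: 7.8+0.7+2.9+2.9+0.6+8.5 = 23.4
The minimum is 11.3 ms via SW38 → SW10 → SW36 → SW23.
So from SW38 the first move is to SW10.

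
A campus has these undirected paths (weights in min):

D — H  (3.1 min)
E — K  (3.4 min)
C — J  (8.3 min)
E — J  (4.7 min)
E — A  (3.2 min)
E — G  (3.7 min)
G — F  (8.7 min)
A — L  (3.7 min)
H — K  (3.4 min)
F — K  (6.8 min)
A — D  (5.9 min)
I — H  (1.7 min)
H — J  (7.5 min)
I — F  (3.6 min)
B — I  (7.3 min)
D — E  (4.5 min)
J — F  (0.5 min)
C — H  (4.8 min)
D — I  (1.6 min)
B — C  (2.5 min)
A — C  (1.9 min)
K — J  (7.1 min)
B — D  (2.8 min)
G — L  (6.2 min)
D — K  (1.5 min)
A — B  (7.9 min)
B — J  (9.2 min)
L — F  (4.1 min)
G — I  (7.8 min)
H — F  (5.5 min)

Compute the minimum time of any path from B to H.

5.9 min

Settle nodes by increasing distance from B:
B: 0
C: 2.5  (via B)
D: 2.8  (via B)
K: 4.3  (via D)
A: 4.4  (via C)
I: 4.4  (via D)
H: 5.9  (via D)
Shortest route: B–D–H = 5.9 min.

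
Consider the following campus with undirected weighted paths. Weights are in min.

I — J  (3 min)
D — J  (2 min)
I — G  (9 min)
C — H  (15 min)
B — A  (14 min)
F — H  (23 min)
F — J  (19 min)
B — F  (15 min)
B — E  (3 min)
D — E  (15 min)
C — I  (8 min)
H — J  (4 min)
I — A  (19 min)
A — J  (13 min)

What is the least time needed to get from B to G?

32 min

Settle nodes by increasing distance from B:
B: 0
E: 3  (via B)
A: 14  (via B)
F: 15  (via B)
D: 18  (via E)
J: 20  (via D)
I: 23  (via J)
H: 24  (via J)
C: 31  (via I)
G: 32  (via I)
Shortest route: B–E–D–J–I–G = 32 min.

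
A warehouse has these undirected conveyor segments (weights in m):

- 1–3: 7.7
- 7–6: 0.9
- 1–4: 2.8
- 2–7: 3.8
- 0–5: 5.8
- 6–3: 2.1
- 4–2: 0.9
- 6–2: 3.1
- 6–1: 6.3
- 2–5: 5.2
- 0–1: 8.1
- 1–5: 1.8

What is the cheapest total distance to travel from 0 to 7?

14.8 m

Shortest distances from 0:
0: 0
5: 5.8  (via 0)
1: 7.6  (via 5)
4: 10.4  (via 1)
2: 11  (via 5)
6: 13.9  (via 1)
7: 14.8  (via 2)
Shortest route: 0–5–2–7 = 14.8 m.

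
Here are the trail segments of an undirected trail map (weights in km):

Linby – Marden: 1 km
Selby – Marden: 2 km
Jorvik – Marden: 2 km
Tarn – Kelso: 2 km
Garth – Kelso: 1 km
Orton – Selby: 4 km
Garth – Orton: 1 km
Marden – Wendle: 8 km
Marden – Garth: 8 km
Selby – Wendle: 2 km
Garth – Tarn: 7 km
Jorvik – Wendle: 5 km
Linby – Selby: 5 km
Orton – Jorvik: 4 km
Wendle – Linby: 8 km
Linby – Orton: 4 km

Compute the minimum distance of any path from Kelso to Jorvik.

Running Dijkstra from Kelso:
Kelso: 0
Garth: 1  (via Kelso)
Tarn: 2  (via Kelso)
Orton: 2  (via Garth)
Linby: 6  (via Orton)
Jorvik: 6  (via Orton)
Shortest route: Kelso–Garth–Orton–Jorvik = 6 km.

6 km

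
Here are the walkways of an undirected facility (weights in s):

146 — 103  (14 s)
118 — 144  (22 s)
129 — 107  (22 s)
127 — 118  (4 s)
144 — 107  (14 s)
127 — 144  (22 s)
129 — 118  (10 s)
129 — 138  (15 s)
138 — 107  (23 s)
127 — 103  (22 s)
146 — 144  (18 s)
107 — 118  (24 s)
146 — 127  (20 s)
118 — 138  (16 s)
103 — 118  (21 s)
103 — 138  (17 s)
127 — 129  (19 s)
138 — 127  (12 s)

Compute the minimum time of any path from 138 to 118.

16 s

Enumerating some paths:
138–129–118: 15+10 = 25
138–118: 16 = 16
Cheapest is 138–118 at 16 s.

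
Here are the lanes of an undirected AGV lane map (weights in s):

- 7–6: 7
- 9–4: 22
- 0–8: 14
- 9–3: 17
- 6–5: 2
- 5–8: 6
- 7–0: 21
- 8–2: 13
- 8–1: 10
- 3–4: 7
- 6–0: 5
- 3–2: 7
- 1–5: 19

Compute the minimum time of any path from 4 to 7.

Settle nodes by increasing distance from 4:
4: 0
3: 7  (via 4)
2: 14  (via 3)
9: 22  (via 4)
8: 27  (via 2)
5: 33  (via 8)
6: 35  (via 5)
1: 37  (via 8)
0: 40  (via 6)
7: 42  (via 6)
Shortest route: 4 → 3 → 2 → 8 → 5 → 6 → 7 = 42 s.

42 s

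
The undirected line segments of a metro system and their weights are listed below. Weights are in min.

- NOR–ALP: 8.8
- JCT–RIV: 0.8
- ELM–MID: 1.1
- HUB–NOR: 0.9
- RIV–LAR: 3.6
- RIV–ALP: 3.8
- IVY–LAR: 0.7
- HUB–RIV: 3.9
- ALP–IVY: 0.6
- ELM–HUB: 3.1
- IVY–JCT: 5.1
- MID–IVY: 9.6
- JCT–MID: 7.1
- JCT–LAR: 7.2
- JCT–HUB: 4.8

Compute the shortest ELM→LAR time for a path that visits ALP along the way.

Best ELM to ALP: ELM → HUB → RIV → ALP costing 10.8
Best ALP to LAR: ALP → IVY → LAR costing 1.3
Total via ALP: 10.8 + 1.3 = 12.1 min.

12.1 min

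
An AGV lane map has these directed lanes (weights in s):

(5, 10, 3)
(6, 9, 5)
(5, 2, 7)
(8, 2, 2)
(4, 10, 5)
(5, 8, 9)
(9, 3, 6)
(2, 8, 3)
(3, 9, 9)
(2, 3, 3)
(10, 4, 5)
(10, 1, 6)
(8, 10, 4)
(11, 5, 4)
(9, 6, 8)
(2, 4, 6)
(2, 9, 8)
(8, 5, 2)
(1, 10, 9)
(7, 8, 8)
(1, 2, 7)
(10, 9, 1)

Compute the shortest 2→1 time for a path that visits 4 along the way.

17 s

Shortest 2→4: 2 → 4 = 6
Best 4 to 1: 4 → 10 → 1 costing 11
Total via 4: 6 + 11 = 17 s.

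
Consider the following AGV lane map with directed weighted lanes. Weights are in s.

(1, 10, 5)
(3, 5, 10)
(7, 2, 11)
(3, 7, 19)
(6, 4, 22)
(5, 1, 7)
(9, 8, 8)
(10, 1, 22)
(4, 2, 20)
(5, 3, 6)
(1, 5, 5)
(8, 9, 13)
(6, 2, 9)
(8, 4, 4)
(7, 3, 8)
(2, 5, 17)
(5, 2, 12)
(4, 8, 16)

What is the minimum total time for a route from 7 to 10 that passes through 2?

Shortest 7→2: 7–2 = 11
Best 2 to 10: 2–5–1–10 costing 29
Total via 2: 11 + 29 = 40 s.

40 s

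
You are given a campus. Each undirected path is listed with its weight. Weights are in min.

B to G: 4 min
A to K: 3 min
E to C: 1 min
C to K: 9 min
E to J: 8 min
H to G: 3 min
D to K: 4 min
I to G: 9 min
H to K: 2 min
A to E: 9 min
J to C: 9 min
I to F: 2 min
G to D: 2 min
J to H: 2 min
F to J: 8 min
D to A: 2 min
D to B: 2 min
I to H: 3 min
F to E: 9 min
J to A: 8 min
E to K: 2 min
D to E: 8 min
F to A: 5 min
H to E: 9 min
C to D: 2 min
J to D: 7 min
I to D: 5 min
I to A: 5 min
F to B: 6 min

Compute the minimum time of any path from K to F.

7 min

Candidate routes:
K–A–F: 3+5 = 8
K–H–I–F: 2+3+2 = 7
The minimum is 7 min via K–H–I–F.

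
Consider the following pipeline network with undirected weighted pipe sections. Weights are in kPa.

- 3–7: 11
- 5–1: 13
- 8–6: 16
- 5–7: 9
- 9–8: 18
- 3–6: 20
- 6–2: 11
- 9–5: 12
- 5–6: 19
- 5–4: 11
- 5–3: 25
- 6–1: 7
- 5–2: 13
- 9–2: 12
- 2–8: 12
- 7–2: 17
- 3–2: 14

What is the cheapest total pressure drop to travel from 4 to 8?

36 kPa

Compare a few routes:
4 - 5 - 2 - 8: 11+13+12 = 36
4 - 5 - 9 - 8: 11+12+18 = 41
4 - 5 - 6 - 8: 11+19+16 = 46
The minimum is 36 kPa via 4 - 5 - 2 - 8.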